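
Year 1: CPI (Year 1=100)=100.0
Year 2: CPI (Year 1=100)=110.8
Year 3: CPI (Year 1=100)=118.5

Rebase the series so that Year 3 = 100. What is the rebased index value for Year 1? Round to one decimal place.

Rebased(Year 1) = 100.0 / 118.5 × 100 = 84.3882

84.4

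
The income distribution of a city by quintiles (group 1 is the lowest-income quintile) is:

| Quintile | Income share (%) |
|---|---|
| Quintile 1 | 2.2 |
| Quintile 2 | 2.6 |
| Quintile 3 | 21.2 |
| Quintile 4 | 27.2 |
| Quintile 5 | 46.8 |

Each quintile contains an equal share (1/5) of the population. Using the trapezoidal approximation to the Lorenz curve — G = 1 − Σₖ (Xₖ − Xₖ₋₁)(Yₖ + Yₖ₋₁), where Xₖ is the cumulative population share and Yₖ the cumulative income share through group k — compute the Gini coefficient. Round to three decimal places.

0.455

Cumulative income shares Yₖ: 0.0220, 0.0480, 0.2600, 0.5320, 1.0000
Σ (Xₖ−Xₖ₋₁)(Yₖ+Yₖ₋₁) = (1/5)(0.0220+0.0000) + (1/5)(0.0480+0.0220) + (1/5)(0.2600+0.0480) + (1/5)(0.5320+0.2600) + (1/5)(1.0000+0.5320)
  = 0.0044 + 0.0140 + 0.0616 + 0.1584 + 0.3064 = 0.5448
G = 1 − 0.5448 = 0.4552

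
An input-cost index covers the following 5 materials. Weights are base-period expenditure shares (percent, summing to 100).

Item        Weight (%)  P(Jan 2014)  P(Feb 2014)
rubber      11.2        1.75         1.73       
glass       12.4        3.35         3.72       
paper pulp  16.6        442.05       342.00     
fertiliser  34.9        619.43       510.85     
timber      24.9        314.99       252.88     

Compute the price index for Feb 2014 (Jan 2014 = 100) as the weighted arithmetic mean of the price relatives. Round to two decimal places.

rubber: 11.2 × (1.73/1.75) = 11.2 × 0.988571 = 11.0720
glass: 12.4 × (3.72/3.35) = 12.4 × 1.110448 = 13.7696
paper pulp: 16.6 × (342.00/442.05) = 16.6 × 0.773668 = 12.8429
fertiliser: 34.9 × (510.85/619.43) = 34.9 × 0.824710 = 28.7824
timber: 24.9 × (252.88/314.99) = 24.9 × 0.802819 = 19.9902
Index = Σ wᵢ·(p₁ᵢ/p₀ᵢ) = 11.0720 + 13.7696 + 12.8429 + 28.7824 + 19.9902 = 86.4570

86.46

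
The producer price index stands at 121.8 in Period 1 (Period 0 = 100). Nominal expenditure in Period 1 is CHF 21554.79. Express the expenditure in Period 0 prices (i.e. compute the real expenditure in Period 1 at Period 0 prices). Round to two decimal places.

Real = Nominal ÷ (Index/100) = 21554.79 ÷ (121.8/100)
     = 21554.79 ÷ 1.218 = 17696.8719

17696.87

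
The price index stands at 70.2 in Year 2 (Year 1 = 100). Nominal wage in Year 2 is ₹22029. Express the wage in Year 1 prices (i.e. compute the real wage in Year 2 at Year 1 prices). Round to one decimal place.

Real = Nominal ÷ (Index/100) = 22029 ÷ (70.2/100)
     = 22029 ÷ 0.702 = 31380.3419

31380.3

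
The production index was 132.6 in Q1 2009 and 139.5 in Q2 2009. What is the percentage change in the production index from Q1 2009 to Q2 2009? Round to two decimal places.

Change = (139.5 − 132.6) / 132.6 × 100
       = 6.9 / 132.6 × 100 = 5.2036%

5.20%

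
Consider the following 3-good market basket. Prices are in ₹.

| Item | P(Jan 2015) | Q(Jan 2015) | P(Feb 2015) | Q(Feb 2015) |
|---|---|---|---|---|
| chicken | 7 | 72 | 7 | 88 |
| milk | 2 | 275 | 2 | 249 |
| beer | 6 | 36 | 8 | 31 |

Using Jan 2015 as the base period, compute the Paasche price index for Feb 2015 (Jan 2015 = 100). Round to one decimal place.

Paasche price index uses current-period quantities as weights.
ΣP(Feb 2015)·Q(Feb 2015) = 7×88 + 2×249 + 8×31 = 616 + 498 + 248 = 1362
ΣP(Jan 2015)·Q(Feb 2015) = 7×88 + 2×249 + 6×31 = 616 + 498 + 186 = 1300
Index = 1362 / 1300 × 100 = 104.7692

104.8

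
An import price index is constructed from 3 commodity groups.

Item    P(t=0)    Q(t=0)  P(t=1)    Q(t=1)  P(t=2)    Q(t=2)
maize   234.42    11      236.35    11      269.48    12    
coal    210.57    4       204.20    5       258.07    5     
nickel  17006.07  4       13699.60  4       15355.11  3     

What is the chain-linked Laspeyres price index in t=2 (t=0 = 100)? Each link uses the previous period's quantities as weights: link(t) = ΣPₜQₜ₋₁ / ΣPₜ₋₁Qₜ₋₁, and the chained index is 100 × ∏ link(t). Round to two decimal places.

91.60

Link t=0→t=1:
ΣP(t=1)Q(t=0) = 236.35×11 + 204.20×4 + 13699.60×4 = 2599.85 + 816.8 + 54798.4 = 58215.05
ΣP(t=0)Q(t=0) = 234.42×11 + 210.57×4 + 17006.07×4 = 2578.62 + 842.28 + 68024.28 = 71445.18
link = 58215.05/71445.18 = 0.814821
Link t=1→t=2:
ΣP(t=2)Q(t=1) = 269.48×11 + 258.07×5 + 15355.11×4 = 2964.28 + 1290.35 + 61420.44 = 65675.07
ΣP(t=1)Q(t=1) = 236.35×11 + 204.20×5 + 13699.60×4 = 2599.85 + 1021 + 54798.4 = 58419.25
link = 65675.07/58419.25 = 1.124203
Chained index = 100 × 0.814821 × 1.124203 = 91.6024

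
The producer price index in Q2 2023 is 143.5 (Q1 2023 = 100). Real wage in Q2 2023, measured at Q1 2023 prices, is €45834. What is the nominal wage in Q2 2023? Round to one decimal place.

65771.8

Nominal = Real × (Index/100) = 45834 × (143.5/100)
        = 45834 × 1.435 = 65771.7900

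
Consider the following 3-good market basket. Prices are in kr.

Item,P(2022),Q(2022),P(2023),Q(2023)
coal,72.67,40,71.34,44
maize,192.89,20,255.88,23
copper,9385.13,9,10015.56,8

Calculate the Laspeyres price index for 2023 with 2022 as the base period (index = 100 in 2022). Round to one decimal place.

107.5

Laspeyres price index uses base-period quantities as weights.
ΣP(2023)·Q(2022) = 71.34×40 + 255.88×20 + 10015.56×9 = 2853.6 + 5117.6 + 90140.04 = 98111.24
ΣP(2022)·Q(2022) = 72.67×40 + 192.89×20 + 9385.13×9 = 2906.8 + 3857.8 + 84466.17 = 91230.77
Index = 98111.24 / 91230.77 × 100 = 107.5418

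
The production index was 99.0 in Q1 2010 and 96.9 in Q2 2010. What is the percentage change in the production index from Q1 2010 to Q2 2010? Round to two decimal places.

-2.12%

Change = (96.9 − 99.0) / 99.0 × 100
       = -2.1 / 99.0 × 100 = -2.1212%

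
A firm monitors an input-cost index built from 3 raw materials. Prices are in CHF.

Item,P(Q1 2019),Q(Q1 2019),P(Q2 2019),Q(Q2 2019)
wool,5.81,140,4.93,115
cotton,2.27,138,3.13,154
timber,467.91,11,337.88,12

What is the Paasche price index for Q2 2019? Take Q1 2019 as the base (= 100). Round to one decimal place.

76.9

Paasche price index uses current-period quantities as weights.
ΣP(Q2 2019)·Q(Q2 2019) = 4.93×115 + 3.13×154 + 337.88×12 = 566.95 + 482.02 + 4054.56 = 5103.53
ΣP(Q1 2019)·Q(Q2 2019) = 5.81×115 + 2.27×154 + 467.91×12 = 668.15 + 349.58 + 5614.92 = 6632.65
Index = 5103.53 / 6632.65 × 100 = 76.9456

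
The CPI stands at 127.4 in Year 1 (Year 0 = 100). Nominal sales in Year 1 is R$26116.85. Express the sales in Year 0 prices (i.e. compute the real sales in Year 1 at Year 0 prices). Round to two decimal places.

20499.88

Real = Nominal ÷ (Index/100) = 26116.85 ÷ (127.4/100)
     = 26116.85 ÷ 1.274 = 20499.8823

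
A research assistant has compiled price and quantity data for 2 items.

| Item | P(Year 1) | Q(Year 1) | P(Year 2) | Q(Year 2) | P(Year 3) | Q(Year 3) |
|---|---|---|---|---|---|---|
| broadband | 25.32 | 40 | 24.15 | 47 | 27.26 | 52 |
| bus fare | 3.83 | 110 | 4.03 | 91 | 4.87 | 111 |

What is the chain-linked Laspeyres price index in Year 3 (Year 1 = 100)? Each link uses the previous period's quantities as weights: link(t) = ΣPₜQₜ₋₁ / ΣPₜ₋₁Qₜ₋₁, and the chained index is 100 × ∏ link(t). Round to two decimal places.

112.84

Link Year 1→Year 2:
ΣP(Year 2)Q(Year 1) = 24.15×40 + 4.03×110 = 966 + 443.3 = 1409.3
ΣP(Year 1)Q(Year 1) = 25.32×40 + 3.83×110 = 1012.8 + 421.3 = 1434.1
link = 1409.3/1434.1 = 0.982707
Link Year 2→Year 3:
ΣP(Year 3)Q(Year 2) = 27.26×47 + 4.87×91 = 1281.22 + 443.17 = 1724.39
ΣP(Year 2)Q(Year 2) = 24.15×47 + 4.03×91 = 1135.05 + 366.73 = 1501.78
link = 1724.39/1501.78 = 1.148231
Chained index = 100 × 0.982707 × 1.148231 = 112.8374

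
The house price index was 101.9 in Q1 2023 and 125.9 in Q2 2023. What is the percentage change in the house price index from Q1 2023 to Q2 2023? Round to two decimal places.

Change = (125.9 − 101.9) / 101.9 × 100
       = 24.0 / 101.9 × 100 = 23.5525%

23.55%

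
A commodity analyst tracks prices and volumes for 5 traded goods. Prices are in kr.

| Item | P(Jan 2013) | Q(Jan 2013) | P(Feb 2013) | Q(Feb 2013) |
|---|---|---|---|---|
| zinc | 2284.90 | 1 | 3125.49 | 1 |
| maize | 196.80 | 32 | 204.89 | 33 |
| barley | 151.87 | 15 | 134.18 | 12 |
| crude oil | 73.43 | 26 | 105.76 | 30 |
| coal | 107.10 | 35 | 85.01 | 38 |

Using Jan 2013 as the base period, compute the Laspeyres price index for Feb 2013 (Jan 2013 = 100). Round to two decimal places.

105.46

Laspeyres price index uses base-period quantities as weights.
ΣP(Feb 2013)·Q(Jan 2013) = 3125.49×1 + 204.89×32 + 134.18×15 + 105.76×26 + 85.01×35 = 3125.49 + 6556.48 + 2012.7 + 2749.76 + 2975.35 = 17419.78
ΣP(Jan 2013)·Q(Jan 2013) = 2284.90×1 + 196.80×32 + 151.87×15 + 73.43×26 + 107.10×35 = 2284.9 + 6297.6 + 2278.05 + 1909.18 + 3748.5 = 16518.23
Index = 17419.78 / 16518.23 × 100 = 105.4579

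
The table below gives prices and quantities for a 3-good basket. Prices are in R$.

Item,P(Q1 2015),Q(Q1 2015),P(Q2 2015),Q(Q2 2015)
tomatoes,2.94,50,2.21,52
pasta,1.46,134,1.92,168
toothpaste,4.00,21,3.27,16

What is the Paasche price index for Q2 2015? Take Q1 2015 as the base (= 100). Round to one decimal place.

Paasche price index uses current-period quantities as weights.
ΣP(Q2 2015)·Q(Q2 2015) = 2.21×52 + 1.92×168 + 3.27×16 = 114.92 + 322.56 + 52.32 = 489.8
ΣP(Q1 2015)·Q(Q2 2015) = 2.94×52 + 1.46×168 + 4.00×16 = 152.88 + 245.28 + 64 = 462.16
Index = 489.8 / 462.16 × 100 = 105.9806

106.0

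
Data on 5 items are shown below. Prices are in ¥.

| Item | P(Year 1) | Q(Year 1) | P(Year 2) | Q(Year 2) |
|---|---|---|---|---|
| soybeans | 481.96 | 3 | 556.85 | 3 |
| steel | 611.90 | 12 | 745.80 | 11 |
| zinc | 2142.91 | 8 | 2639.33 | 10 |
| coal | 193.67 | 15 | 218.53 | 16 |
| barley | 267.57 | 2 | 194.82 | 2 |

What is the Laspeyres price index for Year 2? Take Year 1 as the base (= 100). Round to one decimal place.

120.5

Laspeyres price index uses base-period quantities as weights.
ΣP(Year 2)·Q(Year 1) = 556.85×3 + 745.80×12 + 2639.33×8 + 218.53×15 + 194.82×2 = 1670.55 + 8949.6 + 21114.64 + 3277.95 + 389.64 = 35402.38
ΣP(Year 1)·Q(Year 1) = 481.96×3 + 611.90×12 + 2142.91×8 + 193.67×15 + 267.57×2 = 1445.88 + 7342.8 + 17143.28 + 2905.05 + 535.14 = 29372.15
Index = 35402.38 / 29372.15 × 100 = 120.5304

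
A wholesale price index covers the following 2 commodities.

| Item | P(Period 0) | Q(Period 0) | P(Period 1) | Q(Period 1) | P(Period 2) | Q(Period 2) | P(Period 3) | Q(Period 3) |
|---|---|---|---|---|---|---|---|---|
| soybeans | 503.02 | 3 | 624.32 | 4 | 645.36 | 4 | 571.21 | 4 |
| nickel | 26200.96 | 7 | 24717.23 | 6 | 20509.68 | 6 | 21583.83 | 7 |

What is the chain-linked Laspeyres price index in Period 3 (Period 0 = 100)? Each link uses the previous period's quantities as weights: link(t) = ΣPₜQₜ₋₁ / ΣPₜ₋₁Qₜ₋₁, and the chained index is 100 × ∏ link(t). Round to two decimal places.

Link Period 0→Period 1:
ΣP(Period 1)Q(Period 0) = 624.32×3 + 24717.23×7 = 1872.96 + 173020.61 = 174893.57
ΣP(Period 0)Q(Period 0) = 503.02×3 + 26200.96×7 = 1509.06 + 183406.72 = 184915.78
link = 174893.57/184915.78 = 0.945801
Link Period 1→Period 2:
ΣP(Period 2)Q(Period 1) = 645.36×4 + 20509.68×6 = 2581.44 + 123058.08 = 125639.52
ΣP(Period 1)Q(Period 1) = 624.32×4 + 24717.23×6 = 2497.28 + 148303.38 = 150800.66
link = 125639.52/150800.66 = 0.833150
Link Period 2→Period 3:
ΣP(Period 3)Q(Period 2) = 571.21×4 + 21583.83×6 = 2284.84 + 129502.98 = 131787.82
ΣP(Period 2)Q(Period 2) = 645.36×4 + 20509.68×6 = 2581.44 + 123058.08 = 125639.52
link = 131787.82/125639.52 = 1.048936
Chained index = 100 × 0.945801 × 0.833150 × 1.048936 = 82.6555

82.66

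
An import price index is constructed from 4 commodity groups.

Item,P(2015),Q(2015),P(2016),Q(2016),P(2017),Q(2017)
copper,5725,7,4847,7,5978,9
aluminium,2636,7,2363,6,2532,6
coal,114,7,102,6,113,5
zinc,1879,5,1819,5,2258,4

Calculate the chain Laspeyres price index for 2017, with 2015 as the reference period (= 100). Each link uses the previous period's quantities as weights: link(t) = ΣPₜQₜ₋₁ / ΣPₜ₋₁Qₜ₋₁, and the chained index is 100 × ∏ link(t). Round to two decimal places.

Link 2015→2016:
ΣP(2016)Q(2015) = 4847×7 + 2363×7 + 102×7 + 1819×5 = 33929 + 16541 + 714 + 9095 = 60279
ΣP(2015)Q(2015) = 5725×7 + 2636×7 + 114×7 + 1879×5 = 40075 + 18452 + 798 + 9395 = 68720
link = 60279/68720 = 0.877168
Link 2016→2017:
ΣP(2017)Q(2016) = 5978×7 + 2532×6 + 113×6 + 2258×5 = 41846 + 15192 + 678 + 11290 = 69006
ΣP(2016)Q(2016) = 4847×7 + 2363×6 + 102×6 + 1819×5 = 33929 + 14178 + 612 + 9095 = 57814
link = 69006/57814 = 1.193586
Chained index = 100 × 0.877168 × 1.193586 = 104.6976

104.70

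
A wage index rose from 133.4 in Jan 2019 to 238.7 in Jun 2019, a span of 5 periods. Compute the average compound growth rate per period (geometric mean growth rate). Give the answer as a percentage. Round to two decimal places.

12.34%

Growth factor = (238.7/133.4)^(1/5) = (1.789355)^(1/5) = 1.123413
Growth rate = 1.123413 − 1 = 0.123413 = 12.3413%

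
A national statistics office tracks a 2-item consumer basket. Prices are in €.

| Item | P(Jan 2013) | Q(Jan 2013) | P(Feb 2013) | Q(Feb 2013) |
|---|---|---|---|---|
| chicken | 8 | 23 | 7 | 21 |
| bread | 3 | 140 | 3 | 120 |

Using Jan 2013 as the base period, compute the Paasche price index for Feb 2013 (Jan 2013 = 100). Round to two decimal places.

96.02

Paasche price index uses current-period quantities as weights.
ΣP(Feb 2013)·Q(Feb 2013) = 7×21 + 3×120 = 147 + 360 = 507
ΣP(Jan 2013)·Q(Feb 2013) = 8×21 + 3×120 = 168 + 360 = 528
Index = 507 / 528 × 100 = 96.0227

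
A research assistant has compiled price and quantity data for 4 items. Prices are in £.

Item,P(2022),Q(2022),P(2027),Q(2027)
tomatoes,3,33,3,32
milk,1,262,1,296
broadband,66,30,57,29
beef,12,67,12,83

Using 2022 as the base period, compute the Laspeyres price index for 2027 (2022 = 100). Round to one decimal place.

Laspeyres price index uses base-period quantities as weights.
ΣP(2027)·Q(2022) = 3×33 + 1×262 + 57×30 + 12×67 = 99 + 262 + 1710 + 804 = 2875
ΣP(2022)·Q(2022) = 3×33 + 1×262 + 66×30 + 12×67 = 99 + 262 + 1980 + 804 = 3145
Index = 2875 / 3145 × 100 = 91.4149

91.4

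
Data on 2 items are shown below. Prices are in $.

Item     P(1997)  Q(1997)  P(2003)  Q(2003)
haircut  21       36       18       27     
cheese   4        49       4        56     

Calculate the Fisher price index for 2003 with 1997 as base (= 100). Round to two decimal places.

Laspeyres component (base-period weights):
ΣP(2003)Q(1997) = 18×36 + 4×49 = 648 + 196 = 844
ΣP(1997)Q(1997) = 21×36 + 4×49 = 756 + 196 = 952
L = 844 / 952 × 100 = 88.6555
Paasche component (current-period weights):
ΣP(2003)Q(2003) = 18×27 + 4×56 = 486 + 224 = 710
ΣP(1997)Q(2003) = 21×27 + 4×56 = 567 + 224 = 791
P = 710 / 791 × 100 = 89.7598
Fisher = √(L × P) = √(88.6555 × 89.7598) = 89.2059

89.21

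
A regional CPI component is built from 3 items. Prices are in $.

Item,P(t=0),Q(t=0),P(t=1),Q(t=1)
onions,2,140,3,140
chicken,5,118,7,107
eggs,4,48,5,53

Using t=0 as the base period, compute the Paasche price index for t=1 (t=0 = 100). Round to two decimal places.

139.63

Paasche price index uses current-period quantities as weights.
ΣP(t=1)·Q(t=1) = 3×140 + 7×107 + 5×53 = 420 + 749 + 265 = 1434
ΣP(t=0)·Q(t=1) = 2×140 + 5×107 + 4×53 = 280 + 535 + 212 = 1027
Index = 1434 / 1027 × 100 = 139.6300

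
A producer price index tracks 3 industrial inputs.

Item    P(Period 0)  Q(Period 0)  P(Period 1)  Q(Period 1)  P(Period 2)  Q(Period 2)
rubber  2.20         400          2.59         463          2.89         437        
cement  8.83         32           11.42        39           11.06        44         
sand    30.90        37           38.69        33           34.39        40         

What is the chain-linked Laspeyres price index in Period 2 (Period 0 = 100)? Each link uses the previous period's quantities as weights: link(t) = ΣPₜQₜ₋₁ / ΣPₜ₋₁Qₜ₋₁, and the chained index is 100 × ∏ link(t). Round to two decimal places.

122.14

Link Period 0→Period 1:
ΣP(Period 1)Q(Period 0) = 2.59×400 + 11.42×32 + 38.69×37 = 1036 + 365.44 + 1431.53 = 2832.97
ΣP(Period 0)Q(Period 0) = 2.20×400 + 8.83×32 + 30.90×37 = 880 + 282.56 + 1143.3 = 2305.86
link = 2832.97/2305.86 = 1.228596
Link Period 1→Period 2:
ΣP(Period 2)Q(Period 1) = 2.89×463 + 11.06×39 + 34.39×33 = 1338.07 + 431.34 + 1134.87 = 2904.28
ΣP(Period 1)Q(Period 1) = 2.59×463 + 11.42×39 + 38.69×33 = 1199.17 + 445.38 + 1276.77 = 2921.32
link = 2904.28/2921.32 = 0.994167
Chained index = 100 × 1.228596 × 0.994167 = 122.1429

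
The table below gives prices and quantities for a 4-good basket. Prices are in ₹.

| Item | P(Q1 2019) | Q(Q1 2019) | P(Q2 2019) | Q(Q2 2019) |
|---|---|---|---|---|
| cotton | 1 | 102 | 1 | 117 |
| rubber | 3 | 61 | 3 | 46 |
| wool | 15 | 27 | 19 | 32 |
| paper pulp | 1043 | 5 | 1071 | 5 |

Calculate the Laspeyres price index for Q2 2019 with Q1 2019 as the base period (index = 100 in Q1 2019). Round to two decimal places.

104.20

Laspeyres price index uses base-period quantities as weights.
ΣP(Q2 2019)·Q(Q1 2019) = 1×102 + 3×61 + 19×27 + 1071×5 = 102 + 183 + 513 + 5355 = 6153
ΣP(Q1 2019)·Q(Q1 2019) = 1×102 + 3×61 + 15×27 + 1043×5 = 102 + 183 + 405 + 5215 = 5905
Index = 6153 / 5905 × 100 = 104.1998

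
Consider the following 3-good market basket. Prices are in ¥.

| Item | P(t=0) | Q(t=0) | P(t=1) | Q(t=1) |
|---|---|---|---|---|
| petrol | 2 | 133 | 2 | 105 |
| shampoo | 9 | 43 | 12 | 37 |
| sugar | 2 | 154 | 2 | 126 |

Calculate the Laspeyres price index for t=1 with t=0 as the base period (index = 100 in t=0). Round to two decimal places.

113.42

Laspeyres price index uses base-period quantities as weights.
ΣP(t=1)·Q(t=0) = 2×133 + 12×43 + 2×154 = 266 + 516 + 308 = 1090
ΣP(t=0)·Q(t=0) = 2×133 + 9×43 + 2×154 = 266 + 387 + 308 = 961
Index = 1090 / 961 × 100 = 113.4235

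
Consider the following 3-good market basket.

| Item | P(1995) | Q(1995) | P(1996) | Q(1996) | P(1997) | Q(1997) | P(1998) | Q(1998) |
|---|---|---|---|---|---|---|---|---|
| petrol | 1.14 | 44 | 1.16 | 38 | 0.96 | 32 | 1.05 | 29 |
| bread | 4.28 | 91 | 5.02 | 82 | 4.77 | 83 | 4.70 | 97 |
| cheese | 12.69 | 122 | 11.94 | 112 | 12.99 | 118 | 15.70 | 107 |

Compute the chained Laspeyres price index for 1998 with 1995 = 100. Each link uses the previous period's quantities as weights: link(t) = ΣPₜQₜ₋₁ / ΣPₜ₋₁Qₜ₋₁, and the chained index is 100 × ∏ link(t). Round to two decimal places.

Link 1995→1996:
ΣP(1996)Q(1995) = 1.16×44 + 5.02×91 + 11.94×122 = 51.04 + 456.82 + 1456.68 = 1964.54
ΣP(1995)Q(1995) = 1.14×44 + 4.28×91 + 12.69×122 = 50.16 + 389.48 + 1548.18 = 1987.82
link = 1964.54/1987.82 = 0.988289
Link 1996→1997:
ΣP(1997)Q(1996) = 0.96×38 + 4.77×82 + 12.99×112 = 36.48 + 391.14 + 1454.88 = 1882.5
ΣP(1996)Q(1996) = 1.16×38 + 5.02×82 + 11.94×112 = 44.08 + 411.64 + 1337.28 = 1793
link = 1882.5/1793 = 1.049916
Link 1997→1998:
ΣP(1998)Q(1997) = 1.05×32 + 4.70×83 + 15.70×118 = 33.6 + 390.1 + 1852.6 = 2276.3
ΣP(1997)Q(1997) = 0.96×32 + 4.77×83 + 12.99×118 = 30.72 + 395.91 + 1532.82 = 1959.45
link = 2276.3/1959.45 = 1.161704
Chained index = 100 × 0.988289 × 1.049916 × 1.161704 = 120.5407

120.54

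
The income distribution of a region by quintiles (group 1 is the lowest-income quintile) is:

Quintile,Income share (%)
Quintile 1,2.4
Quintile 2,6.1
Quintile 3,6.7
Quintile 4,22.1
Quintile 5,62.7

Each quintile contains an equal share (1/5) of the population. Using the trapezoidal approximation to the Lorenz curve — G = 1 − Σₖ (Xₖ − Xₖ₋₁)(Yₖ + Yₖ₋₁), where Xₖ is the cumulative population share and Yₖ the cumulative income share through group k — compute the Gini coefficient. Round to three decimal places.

Cumulative income shares Yₖ: 0.0240, 0.0850, 0.1520, 0.3730, 1.0000
Σ (Xₖ−Xₖ₋₁)(Yₖ+Yₖ₋₁) = (1/5)(0.0240+0.0000) + (1/5)(0.0850+0.0240) + (1/5)(0.1520+0.0850) + (1/5)(0.3730+0.1520) + (1/5)(1.0000+0.3730)
  = 0.0048 + 0.0218 + 0.0474 + 0.1050 + 0.2746 = 0.4536
G = 1 − 0.4536 = 0.5464

0.546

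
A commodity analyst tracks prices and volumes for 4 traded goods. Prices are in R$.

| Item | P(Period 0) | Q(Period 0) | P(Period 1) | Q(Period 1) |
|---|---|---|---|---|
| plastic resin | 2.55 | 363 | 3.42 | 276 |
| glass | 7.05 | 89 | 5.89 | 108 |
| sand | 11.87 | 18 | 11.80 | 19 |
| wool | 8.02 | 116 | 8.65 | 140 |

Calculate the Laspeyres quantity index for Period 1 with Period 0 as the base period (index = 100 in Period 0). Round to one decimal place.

104.3

Laspeyres quantity index uses base-period prices as weights.
ΣP(Period 0)·Q(Period 1) = 2.55×276 + 7.05×108 + 11.87×19 + 8.02×140 = 703.8 + 761.4 + 225.53 + 1122.8 = 2813.53
ΣP(Period 0)·Q(Period 0) = 2.55×363 + 7.05×89 + 11.87×18 + 8.02×116 = 925.65 + 627.45 + 213.66 + 930.32 = 2697.08
Index = 2813.53 / 2697.08 × 100 = 104.3176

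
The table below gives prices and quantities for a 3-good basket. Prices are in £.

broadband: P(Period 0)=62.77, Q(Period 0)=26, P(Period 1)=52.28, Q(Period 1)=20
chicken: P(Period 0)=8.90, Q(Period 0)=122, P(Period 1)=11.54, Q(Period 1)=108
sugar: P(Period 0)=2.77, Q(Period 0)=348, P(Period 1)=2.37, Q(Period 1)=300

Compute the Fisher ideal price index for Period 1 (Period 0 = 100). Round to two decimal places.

98.05

Laspeyres component (base-period weights):
ΣP(Period 1)Q(Period 0) = 52.28×26 + 11.54×122 + 2.37×348 = 1359.28 + 1407.88 + 824.76 = 3591.92
ΣP(Period 0)Q(Period 0) = 62.77×26 + 8.90×122 + 2.77×348 = 1632.02 + 1085.8 + 963.96 = 3681.78
L = 3591.92 / 3681.78 × 100 = 97.5593
Paasche component (current-period weights):
ΣP(Period 1)Q(Period 1) = 52.28×20 + 11.54×108 + 2.37×300 = 1045.6 + 1246.32 + 711 = 3002.92
ΣP(Period 0)Q(Period 1) = 62.77×20 + 8.90×108 + 2.77×300 = 1255.4 + 961.2 + 831 = 3047.6
P = 3002.92 / 3047.6 × 100 = 98.5339
Fisher = √(L × P) = √(97.5593 × 98.5339) = 98.0454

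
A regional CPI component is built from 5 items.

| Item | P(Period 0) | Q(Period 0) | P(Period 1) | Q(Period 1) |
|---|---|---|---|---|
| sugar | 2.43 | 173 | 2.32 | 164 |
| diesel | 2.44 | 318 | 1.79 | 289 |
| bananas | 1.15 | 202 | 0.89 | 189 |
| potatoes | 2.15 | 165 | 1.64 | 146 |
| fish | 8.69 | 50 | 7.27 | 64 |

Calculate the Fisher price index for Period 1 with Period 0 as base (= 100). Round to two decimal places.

80.64

Laspeyres component (base-period weights):
ΣP(Period 1)Q(Period 0) = 2.32×173 + 1.79×318 + 0.89×202 + 1.64×165 + 7.27×50 = 401.36 + 569.22 + 179.78 + 270.6 + 363.5 = 1784.46
ΣP(Period 0)Q(Period 0) = 2.43×173 + 2.44×318 + 1.15×202 + 2.15×165 + 8.69×50 = 420.39 + 775.92 + 232.3 + 354.75 + 434.5 = 2217.86
L = 1784.46 / 2217.86 × 100 = 80.4586
Paasche component (current-period weights):
ΣP(Period 1)Q(Period 1) = 2.32×164 + 1.79×289 + 0.89×189 + 1.64×146 + 7.27×64 = 380.48 + 517.31 + 168.21 + 239.44 + 465.28 = 1770.72
ΣP(Period 0)Q(Period 1) = 2.43×164 + 2.44×289 + 1.15×189 + 2.15×146 + 8.69×64 = 398.52 + 705.16 + 217.35 + 313.9 + 556.16 = 2191.09
P = 1770.72 / 2191.09 × 100 = 80.8146
Fisher = √(L × P) = √(80.4586 × 80.8146) = 80.6364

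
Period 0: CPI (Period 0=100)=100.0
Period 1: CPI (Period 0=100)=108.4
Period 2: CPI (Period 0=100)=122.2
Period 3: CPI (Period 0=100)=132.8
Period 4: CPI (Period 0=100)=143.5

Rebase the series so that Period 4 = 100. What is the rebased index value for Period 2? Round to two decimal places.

Rebased(Period 2) = 122.2 / 143.5 × 100 = 85.1568

85.16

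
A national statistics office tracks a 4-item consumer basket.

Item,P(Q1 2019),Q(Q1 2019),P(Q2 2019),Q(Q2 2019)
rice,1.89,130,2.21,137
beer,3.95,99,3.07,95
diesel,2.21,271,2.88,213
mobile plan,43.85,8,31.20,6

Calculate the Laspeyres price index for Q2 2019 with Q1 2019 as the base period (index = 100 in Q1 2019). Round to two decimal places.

Laspeyres price index uses base-period quantities as weights.
ΣP(Q2 2019)·Q(Q1 2019) = 2.21×130 + 3.07×99 + 2.88×271 + 31.20×8 = 287.3 + 303.93 + 780.48 + 249.6 = 1621.31
ΣP(Q1 2019)·Q(Q1 2019) = 1.89×130 + 3.95×99 + 2.21×271 + 43.85×8 = 245.7 + 391.05 + 598.91 + 350.8 = 1586.46
Index = 1621.31 / 1586.46 × 100 = 102.1967

102.20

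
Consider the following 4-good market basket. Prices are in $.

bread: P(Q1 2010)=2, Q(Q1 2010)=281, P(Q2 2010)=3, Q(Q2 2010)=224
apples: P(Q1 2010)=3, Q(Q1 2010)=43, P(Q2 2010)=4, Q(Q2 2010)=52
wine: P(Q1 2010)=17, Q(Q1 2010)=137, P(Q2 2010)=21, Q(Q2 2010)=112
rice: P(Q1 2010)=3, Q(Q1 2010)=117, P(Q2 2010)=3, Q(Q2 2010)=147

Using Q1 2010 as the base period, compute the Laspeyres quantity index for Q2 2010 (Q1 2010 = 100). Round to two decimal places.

Laspeyres quantity index uses base-period prices as weights.
ΣP(Q1 2010)·Q(Q2 2010) = 2×224 + 3×52 + 17×112 + 3×147 = 448 + 156 + 1904 + 441 = 2949
ΣP(Q1 2010)·Q(Q1 2010) = 2×281 + 3×43 + 17×137 + 3×117 = 562 + 129 + 2329 + 351 = 3371
Index = 2949 / 3371 × 100 = 87.4815

87.48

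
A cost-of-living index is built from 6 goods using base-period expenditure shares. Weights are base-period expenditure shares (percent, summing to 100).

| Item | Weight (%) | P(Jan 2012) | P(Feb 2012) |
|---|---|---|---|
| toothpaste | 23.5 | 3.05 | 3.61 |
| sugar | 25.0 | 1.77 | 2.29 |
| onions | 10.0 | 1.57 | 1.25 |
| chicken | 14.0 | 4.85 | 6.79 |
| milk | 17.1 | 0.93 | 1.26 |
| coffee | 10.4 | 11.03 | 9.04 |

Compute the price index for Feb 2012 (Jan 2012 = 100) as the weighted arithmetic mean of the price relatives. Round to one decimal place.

toothpaste: 23.5 × (3.61/3.05) = 23.5 × 1.183607 = 27.8148
sugar: 25.0 × (2.29/1.77) = 25.0 × 1.293785 = 32.3446
onions: 10.0 × (1.25/1.57) = 10.0 × 0.796178 = 7.9618
chicken: 14.0 × (6.79/4.85) = 14.0 × 1.400000 = 19.6000
milk: 17.1 × (1.26/0.93) = 17.1 × 1.354839 = 23.1677
coffee: 10.4 × (9.04/11.03) = 10.4 × 0.819583 = 8.5237
Index = Σ wᵢ·(p₁ᵢ/p₀ᵢ) = 27.8148 + 32.3446 + 7.9618 + 19.6000 + 23.1677 + 8.5237 = 119.4126

119.4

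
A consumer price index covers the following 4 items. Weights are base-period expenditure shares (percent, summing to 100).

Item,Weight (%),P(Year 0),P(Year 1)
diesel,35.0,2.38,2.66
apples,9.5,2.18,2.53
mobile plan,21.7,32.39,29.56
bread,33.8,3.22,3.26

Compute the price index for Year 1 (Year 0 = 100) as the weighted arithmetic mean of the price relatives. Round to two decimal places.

104.17

diesel: 35.0 × (2.66/2.38) = 35.0 × 1.117647 = 39.1176
apples: 9.5 × (2.53/2.18) = 9.5 × 1.160550 = 11.0252
mobile plan: 21.7 × (29.56/32.39) = 21.7 × 0.912627 = 19.8040
bread: 33.8 × (3.26/3.22) = 33.8 × 1.012422 = 34.2199
Index = Σ wᵢ·(p₁ᵢ/p₀ᵢ) = 39.1176 + 11.0252 + 19.8040 + 34.2199 = 104.1668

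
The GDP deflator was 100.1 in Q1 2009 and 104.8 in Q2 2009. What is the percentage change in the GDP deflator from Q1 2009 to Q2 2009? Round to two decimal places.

Change = (104.8 − 100.1) / 100.1 × 100
       = 4.7 / 100.1 × 100 = 4.6953%

4.70%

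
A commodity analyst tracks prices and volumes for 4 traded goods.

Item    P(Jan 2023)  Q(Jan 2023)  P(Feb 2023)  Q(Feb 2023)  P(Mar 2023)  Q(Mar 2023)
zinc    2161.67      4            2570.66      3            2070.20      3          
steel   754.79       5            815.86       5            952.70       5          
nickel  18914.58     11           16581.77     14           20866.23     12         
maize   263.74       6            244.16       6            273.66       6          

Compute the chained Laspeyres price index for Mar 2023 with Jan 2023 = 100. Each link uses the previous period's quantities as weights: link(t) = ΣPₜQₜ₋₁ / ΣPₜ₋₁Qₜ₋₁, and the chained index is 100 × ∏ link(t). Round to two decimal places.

Link Jan 2023→Feb 2023:
ΣP(Feb 2023)Q(Jan 2023) = 2570.66×4 + 815.86×5 + 16581.77×11 + 244.16×6 = 10282.64 + 4079.3 + 182399.47 + 1464.96 = 198226.37
ΣP(Jan 2023)Q(Jan 2023) = 2161.67×4 + 754.79×5 + 18914.58×11 + 263.74×6 = 8646.68 + 3773.95 + 208060.38 + 1582.44 = 222063.45
link = 198226.37/222063.45 = 0.892656
Link Feb 2023→Mar 2023:
ΣP(Mar 2023)Q(Feb 2023) = 2070.20×3 + 952.70×5 + 20866.23×14 + 273.66×6 = 6210.6 + 4763.5 + 292127.22 + 1641.96 = 304743.28
ΣP(Feb 2023)Q(Feb 2023) = 2570.66×3 + 815.86×5 + 16581.77×14 + 244.16×6 = 7711.98 + 4079.3 + 232144.78 + 1464.96 = 245401.02
link = 304743.28/245401.02 = 1.241817
Chained index = 100 × 0.892656 × 1.241817 = 110.8516

110.85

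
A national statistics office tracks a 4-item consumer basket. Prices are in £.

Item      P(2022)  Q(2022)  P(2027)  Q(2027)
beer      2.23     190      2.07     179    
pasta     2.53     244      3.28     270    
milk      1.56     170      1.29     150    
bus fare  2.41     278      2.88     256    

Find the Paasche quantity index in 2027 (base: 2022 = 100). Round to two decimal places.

Paasche quantity index uses current-period prices as weights.
ΣP(2027)·Q(2027) = 2.07×179 + 3.28×270 + 1.29×150 + 2.88×256 = 370.53 + 885.6 + 193.5 + 737.28 = 2186.91
ΣP(2027)·Q(2022) = 2.07×190 + 3.28×244 + 1.29×170 + 2.88×278 = 393.3 + 800.32 + 219.3 + 800.64 = 2213.56
Index = 2186.91 / 2213.56 × 100 = 98.7961

98.80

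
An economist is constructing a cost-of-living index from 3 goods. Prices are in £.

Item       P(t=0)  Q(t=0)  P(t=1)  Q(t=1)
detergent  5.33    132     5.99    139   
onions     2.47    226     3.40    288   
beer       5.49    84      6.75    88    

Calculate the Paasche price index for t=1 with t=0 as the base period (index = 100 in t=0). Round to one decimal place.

Paasche price index uses current-period quantities as weights.
ΣP(t=1)·Q(t=1) = 5.99×139 + 3.40×288 + 6.75×88 = 832.61 + 979.2 + 594 = 2405.81
ΣP(t=0)·Q(t=1) = 5.33×139 + 2.47×288 + 5.49×88 = 740.87 + 711.36 + 483.12 = 1935.35
Index = 2405.81 / 1935.35 × 100 = 124.3088

124.3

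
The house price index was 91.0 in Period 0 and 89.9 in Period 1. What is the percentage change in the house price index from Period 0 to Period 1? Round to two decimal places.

Change = (89.9 − 91.0) / 91.0 × 100
       = -1.1 / 91.0 × 100 = -1.2088%

-1.21%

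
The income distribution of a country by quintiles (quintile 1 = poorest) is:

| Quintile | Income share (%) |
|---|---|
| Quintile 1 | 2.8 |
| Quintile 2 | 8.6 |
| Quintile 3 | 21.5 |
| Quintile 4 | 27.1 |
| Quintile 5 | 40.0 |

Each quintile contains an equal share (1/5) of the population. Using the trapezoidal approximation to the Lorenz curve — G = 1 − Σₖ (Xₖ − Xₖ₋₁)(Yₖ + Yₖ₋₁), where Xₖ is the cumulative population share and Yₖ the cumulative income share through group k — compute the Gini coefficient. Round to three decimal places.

0.372

Cumulative income shares Yₖ: 0.0280, 0.1140, 0.3290, 0.6000, 1.0000
Σ (Xₖ−Xₖ₋₁)(Yₖ+Yₖ₋₁) = (1/5)(0.0280+0.0000) + (1/5)(0.1140+0.0280) + (1/5)(0.3290+0.1140) + (1/5)(0.6000+0.3290) + (1/5)(1.0000+0.6000)
  = 0.0056 + 0.0284 + 0.0886 + 0.1858 + 0.3200 = 0.6284
G = 1 − 0.6284 = 0.3716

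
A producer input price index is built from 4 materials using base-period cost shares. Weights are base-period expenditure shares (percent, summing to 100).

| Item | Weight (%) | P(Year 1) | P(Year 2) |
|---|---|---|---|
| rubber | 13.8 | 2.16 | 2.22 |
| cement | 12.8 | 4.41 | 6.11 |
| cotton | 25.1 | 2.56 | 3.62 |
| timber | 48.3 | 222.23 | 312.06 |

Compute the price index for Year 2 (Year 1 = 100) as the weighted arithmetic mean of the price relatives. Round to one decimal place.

rubber: 13.8 × (2.22/2.16) = 13.8 × 1.027778 = 14.1833
cement: 12.8 × (6.11/4.41) = 12.8 × 1.385488 = 17.7342
cotton: 25.1 × (3.62/2.56) = 25.1 × 1.414062 = 35.4930
timber: 48.3 × (312.06/222.23) = 48.3 × 1.404221 = 67.8239
Index = Σ wᵢ·(p₁ᵢ/p₀ᵢ) = 14.1833 + 17.7342 + 35.4930 + 67.8239 = 135.2344

135.2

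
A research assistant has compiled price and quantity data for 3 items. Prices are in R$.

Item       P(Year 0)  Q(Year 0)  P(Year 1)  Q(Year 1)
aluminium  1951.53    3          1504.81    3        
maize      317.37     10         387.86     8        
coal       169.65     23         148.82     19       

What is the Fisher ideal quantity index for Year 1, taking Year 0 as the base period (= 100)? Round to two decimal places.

Laspeyres component (base-period weights):
ΣP(Year 0)Q(Year 1) = 1951.53×3 + 317.37×8 + 169.65×19 = 5854.59 + 2538.96 + 3223.35 = 11616.9
ΣP(Year 0)Q(Year 0) = 1951.53×3 + 317.37×10 + 169.65×23 = 5854.59 + 3173.7 + 3901.95 = 12930.24
L = 11616.9 / 12930.24 × 100 = 89.8429
Paasche component (current-period weights):
ΣP(Year 1)Q(Year 1) = 1504.81×3 + 387.86×8 + 148.82×19 = 4514.43 + 3102.88 + 2827.58 = 10444.89
ΣP(Year 1)Q(Year 0) = 1504.81×3 + 387.86×10 + 148.82×23 = 4514.43 + 3878.6 + 3422.86 = 11815.89
P = 10444.89 / 11815.89 × 100 = 88.3970
Fisher = √(L × P) = √(89.8429 × 88.3970) = 89.1170

89.12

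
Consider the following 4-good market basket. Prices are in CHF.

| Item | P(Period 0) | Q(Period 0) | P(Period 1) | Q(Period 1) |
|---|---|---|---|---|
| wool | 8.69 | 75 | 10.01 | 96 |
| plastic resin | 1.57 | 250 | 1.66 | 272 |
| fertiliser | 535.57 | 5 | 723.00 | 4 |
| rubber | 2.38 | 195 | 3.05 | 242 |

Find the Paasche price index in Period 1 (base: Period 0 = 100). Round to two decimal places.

Paasche price index uses current-period quantities as weights.
ΣP(Period 1)·Q(Period 1) = 10.01×96 + 1.66×272 + 723.00×4 + 3.05×242 = 960.96 + 451.52 + 2892 + 738.1 = 5042.58
ΣP(Period 0)·Q(Period 1) = 8.69×96 + 1.57×272 + 535.57×4 + 2.38×242 = 834.24 + 427.04 + 2142.28 + 575.96 = 3979.52
Index = 5042.58 / 3979.52 × 100 = 126.7133

126.71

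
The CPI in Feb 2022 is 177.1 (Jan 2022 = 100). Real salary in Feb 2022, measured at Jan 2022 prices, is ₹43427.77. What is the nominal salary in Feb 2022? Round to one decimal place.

Nominal = Real × (Index/100) = 43427.77 × (177.1/100)
        = 43427.77 × 1.771 = 76910.5807

76910.6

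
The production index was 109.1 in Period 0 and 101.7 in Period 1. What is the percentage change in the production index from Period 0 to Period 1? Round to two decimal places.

-6.78%

Change = (101.7 − 109.1) / 109.1 × 100
       = -7.4 / 109.1 × 100 = -6.7828%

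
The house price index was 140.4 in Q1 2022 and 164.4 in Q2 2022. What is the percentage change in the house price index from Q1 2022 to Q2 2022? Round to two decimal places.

17.09%

Change = (164.4 − 140.4) / 140.4 × 100
       = 24.0 / 140.4 × 100 = 17.0940%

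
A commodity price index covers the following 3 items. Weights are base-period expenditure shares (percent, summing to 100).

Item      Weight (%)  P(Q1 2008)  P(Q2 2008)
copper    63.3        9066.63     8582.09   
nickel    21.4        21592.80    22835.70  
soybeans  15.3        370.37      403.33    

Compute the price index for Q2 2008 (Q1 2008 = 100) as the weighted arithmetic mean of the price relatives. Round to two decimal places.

99.21

copper: 63.3 × (8582.09/9066.63) = 63.3 × 0.946558 = 59.9171
nickel: 21.4 × (22835.70/21592.80) = 21.4 × 1.057561 = 22.6318
soybeans: 15.3 × (403.33/370.37) = 15.3 × 1.088992 = 16.6616
Index = Σ wᵢ·(p₁ᵢ/p₀ᵢ) = 59.9171 + 22.6318 + 16.6616 = 99.2105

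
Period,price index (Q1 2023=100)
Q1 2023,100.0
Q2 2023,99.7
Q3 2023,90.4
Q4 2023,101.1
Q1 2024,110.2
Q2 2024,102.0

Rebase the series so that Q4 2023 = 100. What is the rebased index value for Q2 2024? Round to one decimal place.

100.9

Rebased(Q2 2024) = 102.0 / 101.1 × 100 = 100.8902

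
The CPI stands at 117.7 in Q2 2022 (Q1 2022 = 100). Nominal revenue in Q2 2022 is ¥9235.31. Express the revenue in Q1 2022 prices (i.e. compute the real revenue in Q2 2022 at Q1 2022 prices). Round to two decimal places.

Real = Nominal ÷ (Index/100) = 9235.31 ÷ (117.7/100)
     = 9235.31 ÷ 1.177 = 7846.4826

7846.48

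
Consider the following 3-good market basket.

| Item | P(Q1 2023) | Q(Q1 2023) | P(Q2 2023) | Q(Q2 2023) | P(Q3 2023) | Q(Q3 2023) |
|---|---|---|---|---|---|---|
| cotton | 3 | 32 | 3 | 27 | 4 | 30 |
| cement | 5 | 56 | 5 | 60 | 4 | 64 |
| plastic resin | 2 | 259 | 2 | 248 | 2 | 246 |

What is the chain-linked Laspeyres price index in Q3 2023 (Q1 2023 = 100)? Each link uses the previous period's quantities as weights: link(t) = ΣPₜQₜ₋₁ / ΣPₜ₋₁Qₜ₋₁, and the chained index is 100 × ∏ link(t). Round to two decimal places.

96.24

Link Q1 2023→Q2 2023:
ΣP(Q2 2023)Q(Q1 2023) = 3×32 + 5×56 + 2×259 = 96 + 280 + 518 = 894
ΣP(Q1 2023)Q(Q1 2023) = 3×32 + 5×56 + 2×259 = 96 + 280 + 518 = 894
link = 894/894 = 1.000000
Link Q2 2023→Q3 2023:
ΣP(Q3 2023)Q(Q2 2023) = 4×27 + 4×60 + 2×248 = 108 + 240 + 496 = 844
ΣP(Q2 2023)Q(Q2 2023) = 3×27 + 5×60 + 2×248 = 81 + 300 + 496 = 877
link = 844/877 = 0.962372
Chained index = 100 × 1.000000 × 0.962372 = 96.2372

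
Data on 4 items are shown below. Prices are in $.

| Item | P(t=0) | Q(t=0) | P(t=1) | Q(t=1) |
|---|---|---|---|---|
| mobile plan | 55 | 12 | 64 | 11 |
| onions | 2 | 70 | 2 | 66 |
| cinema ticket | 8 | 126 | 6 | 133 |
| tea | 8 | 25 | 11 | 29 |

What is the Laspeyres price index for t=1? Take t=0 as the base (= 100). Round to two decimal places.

Laspeyres price index uses base-period quantities as weights.
ΣP(t=1)·Q(t=0) = 64×12 + 2×70 + 6×126 + 11×25 = 768 + 140 + 756 + 275 = 1939
ΣP(t=0)·Q(t=0) = 55×12 + 2×70 + 8×126 + 8×25 = 660 + 140 + 1008 + 200 = 2008
Index = 1939 / 2008 × 100 = 96.5637

96.56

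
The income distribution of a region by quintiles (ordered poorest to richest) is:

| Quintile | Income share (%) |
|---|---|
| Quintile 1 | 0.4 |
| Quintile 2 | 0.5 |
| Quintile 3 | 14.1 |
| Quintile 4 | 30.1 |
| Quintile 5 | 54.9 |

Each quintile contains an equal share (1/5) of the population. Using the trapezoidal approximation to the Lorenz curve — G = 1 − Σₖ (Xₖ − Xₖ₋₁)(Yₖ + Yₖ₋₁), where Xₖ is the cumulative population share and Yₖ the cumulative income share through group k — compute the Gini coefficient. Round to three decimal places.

Cumulative income shares Yₖ: 0.0040, 0.0090, 0.1500, 0.4510, 1.0000
Σ (Xₖ−Xₖ₋₁)(Yₖ+Yₖ₋₁) = (1/5)(0.0040+0.0000) + (1/5)(0.0090+0.0040) + (1/5)(0.1500+0.0090) + (1/5)(0.4510+0.1500) + (1/5)(1.0000+0.4510)
  = 0.0008 + 0.0026 + 0.0318 + 0.1202 + 0.2902 = 0.4456
G = 1 − 0.4456 = 0.5544

0.554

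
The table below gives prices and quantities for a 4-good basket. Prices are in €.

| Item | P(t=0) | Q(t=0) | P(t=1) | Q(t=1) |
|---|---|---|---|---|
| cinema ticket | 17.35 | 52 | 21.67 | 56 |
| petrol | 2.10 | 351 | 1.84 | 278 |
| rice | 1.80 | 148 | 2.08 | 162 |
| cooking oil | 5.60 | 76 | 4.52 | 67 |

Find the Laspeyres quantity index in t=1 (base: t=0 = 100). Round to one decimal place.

Laspeyres quantity index uses base-period prices as weights.
ΣP(t=0)·Q(t=1) = 17.35×56 + 2.10×278 + 1.80×162 + 5.60×67 = 971.6 + 583.8 + 291.6 + 375.2 = 2222.2
ΣP(t=0)·Q(t=0) = 17.35×52 + 2.10×351 + 1.80×148 + 5.60×76 = 902.2 + 737.1 + 266.4 + 425.6 = 2331.3
Index = 2222.2 / 2331.3 × 100 = 95.3202

95.3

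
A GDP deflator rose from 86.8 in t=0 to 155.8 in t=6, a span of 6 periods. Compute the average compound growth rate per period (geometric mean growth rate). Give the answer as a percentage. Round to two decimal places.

10.24%

Growth factor = (155.8/86.8)^(1/6) = (1.794931)^(1/6) = 1.102405
Growth rate = 1.102405 − 1 = 0.102405 = 10.2405%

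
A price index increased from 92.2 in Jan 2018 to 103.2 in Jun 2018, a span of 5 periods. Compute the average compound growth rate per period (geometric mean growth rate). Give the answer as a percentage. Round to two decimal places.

Growth factor = (103.2/92.2)^(1/5) = (1.119306)^(1/5) = 1.022798
Growth rate = 1.022798 − 1 = 0.022798 = 2.2798%

2.28%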